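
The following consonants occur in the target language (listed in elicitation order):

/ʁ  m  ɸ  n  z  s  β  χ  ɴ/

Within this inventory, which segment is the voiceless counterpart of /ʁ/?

/ʁ/ is a voiced uvular fricative.
The voiceless counterpart is a voiceless uvular fricative — in this inventory, /χ/.

/χ/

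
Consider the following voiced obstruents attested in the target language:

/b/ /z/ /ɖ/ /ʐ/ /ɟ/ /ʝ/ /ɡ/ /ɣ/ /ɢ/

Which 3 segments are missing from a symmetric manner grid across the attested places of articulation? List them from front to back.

bilabial: stop /b/, fricative —.
alveolar: stop —, fricative /z/.
retroflex: stop /ɖ/, fricative /ʐ/.
palatal: stop /ɟ/, fricative /ʝ/.
velar: stop /ɡ/, fricative /ɣ/.
uvular: stop /ɢ/, fricative —.
Gaps, from front to back: bilabial lacks fricative (/β/); alveolar lacks stop (/d/); uvular lacks fricative (/ʁ/).

/β/, /d/, /ʁ/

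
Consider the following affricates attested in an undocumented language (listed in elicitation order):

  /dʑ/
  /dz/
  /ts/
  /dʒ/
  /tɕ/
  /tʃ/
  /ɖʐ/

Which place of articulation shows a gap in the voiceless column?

alveolar: voiceless /ts/, voiced /dz/.
postalveolar: voiceless /tʃ/, voiced /dʒ/.
retroflex: voiceless —, voiced /ɖʐ/.
alveolo-palatal: voiceless /tɕ/, voiced /dʑ/.
Every place of articulation has a voiceless member except retroflex, where /ʈʂ/ would be expected.

retroflex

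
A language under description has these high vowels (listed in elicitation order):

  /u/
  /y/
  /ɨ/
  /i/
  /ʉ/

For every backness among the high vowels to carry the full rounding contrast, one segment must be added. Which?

front: unrounded /i/, rounded /y/.
central: unrounded /ɨ/, rounded /ʉ/.
back: unrounded —, rounded /u/.
The back row has no unrounded member, so the gap is the back unrounded vowel /ɯ/.

/ɯ/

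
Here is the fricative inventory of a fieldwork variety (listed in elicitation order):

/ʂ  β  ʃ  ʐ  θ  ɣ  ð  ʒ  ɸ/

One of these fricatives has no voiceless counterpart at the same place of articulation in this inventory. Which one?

/ɣ/

Bilabial: /ɸ/ ~ /β/
Dental: /θ/ ~ /ð/
Postalveolar: /ʃ/ ~ /ʒ/
Retroflex: /ʂ/ ~ /ʐ/
Velar: only /ɣ/ (voiced); no voiceless partner.
So /ɣ/ is the unpaired segment.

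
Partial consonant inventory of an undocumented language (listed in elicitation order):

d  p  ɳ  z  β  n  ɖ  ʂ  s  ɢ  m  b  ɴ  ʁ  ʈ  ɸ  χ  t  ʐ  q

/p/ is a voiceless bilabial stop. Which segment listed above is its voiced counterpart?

The voiced counterpart is a voiced bilabial stop — in this inventory, /b/.

/b/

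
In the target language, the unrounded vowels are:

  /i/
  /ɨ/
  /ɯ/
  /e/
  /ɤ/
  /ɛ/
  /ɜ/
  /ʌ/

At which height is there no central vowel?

Front: /i/ (high), /e/ (high-mid), /ɛ/ (low-mid).
Central: /ɨ/ (high), /ɜ/ (low-mid).
Back: /ɯ/ (high), /ɤ/ (high-mid), /ʌ/ (low-mid).
Every height has a central member except high-mid, where /ɘ/ would be expected.

high-mid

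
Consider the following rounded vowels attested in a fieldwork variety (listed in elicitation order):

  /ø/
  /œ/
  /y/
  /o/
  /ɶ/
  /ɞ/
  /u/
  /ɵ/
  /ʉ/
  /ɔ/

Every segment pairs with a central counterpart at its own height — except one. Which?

High: /y/ ~ /ʉ/ ~ /u/
High-mid: /ø/ ~ /ɵ/ ~ /o/
Low-mid: /œ/ ~ /ɞ/ ~ /ɔ/
Low: only /ɶ/ (front); no central partner.
So /ɶ/ is the unpaired segment.

/ɶ/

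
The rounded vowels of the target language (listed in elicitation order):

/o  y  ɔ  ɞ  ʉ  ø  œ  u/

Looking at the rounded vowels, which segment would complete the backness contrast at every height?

high: front /y/, central /ʉ/, back /u/.
high-mid: front /ø/, central —, back /o/.
low-mid: front /œ/, central /ɞ/, back /ɔ/.
The high-mid row has no central member, so the gap is the high-mid central rounded vowel /ɵ/.

/ɵ/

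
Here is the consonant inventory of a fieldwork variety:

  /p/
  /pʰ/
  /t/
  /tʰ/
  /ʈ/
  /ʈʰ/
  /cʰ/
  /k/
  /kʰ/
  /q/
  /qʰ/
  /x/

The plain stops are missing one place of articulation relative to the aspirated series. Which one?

palatal

place of articulation  plain     aspirated
bilabial          p         pʰ      
alveolar          t         tʰ      
retroflex         ʈ         ʈʰ      
palatal           —         cʰ      
velar             k         kʰ      
uvular            q         qʰ      
Every place of articulation has a plain member except palatal, where /c/ would be expected.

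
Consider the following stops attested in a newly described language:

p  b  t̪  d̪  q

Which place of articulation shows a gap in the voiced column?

place of articulation  voiceless  voiced  
bilabial          p         b       
dental            t̪        d̪      
uvular            q         —       
Every place of articulation has a voiced member except uvular, where /ɢ/ would be expected.

uvular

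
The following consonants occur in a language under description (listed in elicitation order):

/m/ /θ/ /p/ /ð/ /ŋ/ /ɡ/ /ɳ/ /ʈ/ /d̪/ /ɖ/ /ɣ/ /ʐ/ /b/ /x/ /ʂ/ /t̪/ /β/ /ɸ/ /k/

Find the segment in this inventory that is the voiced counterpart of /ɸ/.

/β/

/ɸ/ is a voiceless bilabial fricative.
The voiced counterpart is a voiced bilabial fricative — in this inventory, /β/.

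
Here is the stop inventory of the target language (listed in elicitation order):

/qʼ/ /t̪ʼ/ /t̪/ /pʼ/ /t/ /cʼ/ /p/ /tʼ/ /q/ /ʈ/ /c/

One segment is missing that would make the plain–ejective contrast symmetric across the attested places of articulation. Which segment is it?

place of articulation  plain     ejective
bilabial          p         pʼ      
dental            t̪        t̪ʼ     
alveolar          t         tʼ      
retroflex         ʈ         —       
palatal           c         cʼ      
uvular            q         qʼ      
The retroflex row has no ejective member, so the gap is the ejective retroflex stop /ʈʼ/.

/ʈʼ/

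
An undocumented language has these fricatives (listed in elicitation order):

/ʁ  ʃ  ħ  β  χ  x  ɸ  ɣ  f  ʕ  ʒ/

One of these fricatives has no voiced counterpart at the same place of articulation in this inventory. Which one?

Bilabial: /ɸ/ ~ /β/
Postalveolar: /ʃ/ ~ /ʒ/
Velar: /x/ ~ /ɣ/
Uvular: /χ/ ~ /ʁ/
Pharyngeal: /ħ/ ~ /ʕ/
Labiodental: only /f/ (voiceless); no voiced partner.
So /f/ is the unpaired segment.

/f/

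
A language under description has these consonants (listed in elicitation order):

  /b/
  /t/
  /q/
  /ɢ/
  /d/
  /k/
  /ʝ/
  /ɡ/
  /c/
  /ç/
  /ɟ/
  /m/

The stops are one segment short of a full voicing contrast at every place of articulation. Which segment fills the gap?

/p/

Voiceless: /t/ (alveolar), /c/ (palatal), /k/ (velar), /q/ (uvular).
Voiced: /b/ (bilabial), /d/ (alveolar), /ɟ/ (palatal), /ɡ/ (velar), /ɢ/ (uvular).
The bilabial row has no voiceless member, so the gap is the voiceless bilabial stop /p/.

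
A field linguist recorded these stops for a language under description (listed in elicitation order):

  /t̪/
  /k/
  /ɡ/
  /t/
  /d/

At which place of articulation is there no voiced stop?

place of articulation  voiceless  voiced  
dental            t̪        —       
alveolar          t         d       
velar             k         ɡ       
Every place of articulation has a voiced member except dental, where /d̪/ would be expected.

dental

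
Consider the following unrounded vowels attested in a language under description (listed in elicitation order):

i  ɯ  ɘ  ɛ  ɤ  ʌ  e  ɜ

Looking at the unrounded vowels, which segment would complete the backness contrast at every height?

/ɨ/

height            front     central   back    
high              i         —         ɯ       
high-mid          e         ɘ         ɤ       
low-mid           ɛ         ɜ         ʌ       
The high row has no central member, so the gap is the high central unrounded vowel /ɨ/.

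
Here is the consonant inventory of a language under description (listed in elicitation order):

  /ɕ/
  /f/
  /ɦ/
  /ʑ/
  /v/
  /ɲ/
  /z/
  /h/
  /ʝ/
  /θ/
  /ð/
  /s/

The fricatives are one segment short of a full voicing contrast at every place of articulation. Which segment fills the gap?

/ç/

place of articulation  voiceless  voiced  
labiodental       f         v       
dental            θ         ð       
alveolar          s         z       
alveolo-palatal   ɕ         ʑ       
palatal           —         ʝ       
glottal           h         ɦ       
The palatal row has no voiceless member, so the gap is the voiceless palatal fricative /ç/.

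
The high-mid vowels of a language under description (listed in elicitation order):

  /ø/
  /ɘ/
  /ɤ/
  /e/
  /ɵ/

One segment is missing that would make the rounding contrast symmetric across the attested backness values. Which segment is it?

backness          unrounded  rounded 
front             e         ø       
central           ɘ         ɵ       
back              ɤ         —       
The back row has no rounded member, so the gap is the back rounded vowel /o/.

/o/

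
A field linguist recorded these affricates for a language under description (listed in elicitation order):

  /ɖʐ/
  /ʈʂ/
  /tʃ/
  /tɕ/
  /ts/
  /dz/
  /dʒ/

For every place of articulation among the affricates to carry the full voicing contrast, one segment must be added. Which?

/dʑ/

Voiceless: /ts/ (alveolar), /tʃ/ (postalveolar), /ʈʂ/ (retroflex), /tɕ/ (alveolo-palatal).
Voiced: /dz/ (alveolar), /dʒ/ (postalveolar), /ɖʐ/ (retroflex).
The alveolo-palatal row has no voiced member, so the gap is the voiced alveolo-palatal affricate /dʑ/.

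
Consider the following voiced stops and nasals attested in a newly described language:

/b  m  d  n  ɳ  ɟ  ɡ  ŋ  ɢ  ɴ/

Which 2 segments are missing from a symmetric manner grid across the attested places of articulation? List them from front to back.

Oral stop: /b/ (bilabial), /d/ (alveolar), /ɟ/ (palatal), /ɡ/ (velar), /ɢ/ (uvular).
Nasal: /m/ (bilabial), /n/ (alveolar), /ɳ/ (retroflex), /ŋ/ (velar), /ɴ/ (uvular).
Gaps, from front to back: retroflex lacks oral stop (/ɖ/); palatal lacks nasal (/ɲ/).

/ɖ/, /ɲ/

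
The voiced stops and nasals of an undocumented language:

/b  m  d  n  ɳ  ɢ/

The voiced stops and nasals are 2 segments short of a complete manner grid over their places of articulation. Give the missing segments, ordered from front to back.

/ɖ/, /ɴ/

Oral stop: /b/ (bilabial), /d/ (alveolar), /ɢ/ (uvular).
Nasal: /m/ (bilabial), /n/ (alveolar), /ɳ/ (retroflex).
Gaps, from front to back: retroflex lacks oral stop (/ɖ/); uvular lacks nasal (/ɴ/).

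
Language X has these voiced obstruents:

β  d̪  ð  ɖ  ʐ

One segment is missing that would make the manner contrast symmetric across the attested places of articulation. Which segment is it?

Stop: /d̪/ (dental), /ɖ/ (retroflex).
Fricative: /β/ (bilabial), /ð/ (dental), /ʐ/ (retroflex).
The bilabial row has no stop member, so the gap is the bilabial stop /b/.

/b/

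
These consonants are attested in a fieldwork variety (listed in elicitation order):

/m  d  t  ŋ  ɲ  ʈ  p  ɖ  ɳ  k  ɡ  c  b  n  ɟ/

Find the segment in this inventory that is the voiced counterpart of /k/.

/k/ is a voiceless velar stop.
The voiced counterpart is a voiced velar stop — in this inventory, /ɡ/.

/ɡ/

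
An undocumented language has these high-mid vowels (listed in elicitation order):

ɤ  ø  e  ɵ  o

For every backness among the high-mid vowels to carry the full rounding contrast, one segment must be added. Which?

backness          unrounded  rounded 
front             e         ø       
central           —         ɵ       
back              ɤ         o       
The central row has no unrounded member, so the gap is the central unrounded vowel /ɘ/.

/ɘ/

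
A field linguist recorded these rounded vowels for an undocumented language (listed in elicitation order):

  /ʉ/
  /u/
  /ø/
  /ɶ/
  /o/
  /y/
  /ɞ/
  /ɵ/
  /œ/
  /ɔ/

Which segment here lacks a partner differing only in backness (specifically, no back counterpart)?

High: /y/ ~ /ʉ/ ~ /u/
High-mid: /ø/ ~ /ɵ/ ~ /o/
Low-mid: /œ/ ~ /ɞ/ ~ /ɔ/
Low: only /ɶ/ (front); no back partner.
So /ɶ/ is the unpaired segment.

/ɶ/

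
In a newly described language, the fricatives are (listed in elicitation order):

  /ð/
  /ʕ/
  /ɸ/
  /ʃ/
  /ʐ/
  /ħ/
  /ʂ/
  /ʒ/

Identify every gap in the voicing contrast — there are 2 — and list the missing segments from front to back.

place of articulation  voiceless  voiced  
bilabial          ɸ         —       
dental            —         ð       
postalveolar      ʃ         ʒ       
retroflex         ʂ         ʐ       
pharyngeal        ħ         ʕ       
Gaps, from front to back: bilabial lacks voiced (/β/); dental lacks voiceless (/θ/).

/β/, /θ/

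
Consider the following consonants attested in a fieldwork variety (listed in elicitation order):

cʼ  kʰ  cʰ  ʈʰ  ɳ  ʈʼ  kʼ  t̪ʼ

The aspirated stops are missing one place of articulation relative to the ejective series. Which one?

dental

dental: aspirated —, ejective /t̪ʼ/.
retroflex: aspirated /ʈʰ/, ejective /ʈʼ/.
palatal: aspirated /cʰ/, ejective /cʼ/.
velar: aspirated /kʰ/, ejective /kʼ/.
Every place of articulation has an aspirated member except dental, where /t̪ʰ/ would be expected.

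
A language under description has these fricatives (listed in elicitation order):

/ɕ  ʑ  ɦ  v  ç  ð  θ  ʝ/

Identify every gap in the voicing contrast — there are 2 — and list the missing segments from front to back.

/f/, /h/

labiodental: voiceless —, voiced /v/.
dental: voiceless /θ/, voiced /ð/.
alveolo-palatal: voiceless /ɕ/, voiced /ʑ/.
palatal: voiceless /ç/, voiced /ʝ/.
glottal: voiceless —, voiced /ɦ/.
Gaps, from front to back: labiodental lacks voiceless (/f/); glottal lacks voiceless (/h/).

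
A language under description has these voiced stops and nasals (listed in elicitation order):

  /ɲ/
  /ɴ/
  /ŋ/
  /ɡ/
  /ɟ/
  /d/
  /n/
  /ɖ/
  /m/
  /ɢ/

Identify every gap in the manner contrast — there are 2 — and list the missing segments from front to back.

place of articulation  oral stop  nasal   
bilabial          —         m       
alveolar          d         n       
retroflex         ɖ         —       
palatal           ɟ         ɲ       
velar             ɡ         ŋ       
uvular            ɢ         ɴ       
Gaps, from front to back: bilabial lacks oral stop (/b/); retroflex lacks nasal (/ɳ/).

/b/, /ɳ/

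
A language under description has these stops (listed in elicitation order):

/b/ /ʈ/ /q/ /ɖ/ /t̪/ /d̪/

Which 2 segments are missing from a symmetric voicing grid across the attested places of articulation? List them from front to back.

/p/, /ɢ/

bilabial: voiceless —, voiced /b/.
dental: voiceless /t̪/, voiced /d̪/.
retroflex: voiceless /ʈ/, voiced /ɖ/.
uvular: voiceless /q/, voiced —.
Gaps, from front to back: bilabial lacks voiceless (/p/); uvular lacks voiced (/ɢ/).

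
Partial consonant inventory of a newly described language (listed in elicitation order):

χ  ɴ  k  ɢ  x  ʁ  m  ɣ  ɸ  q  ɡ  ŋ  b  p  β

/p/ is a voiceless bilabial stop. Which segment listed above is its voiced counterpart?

/b/

The voiced counterpart is a voiced bilabial stop — in this inventory, /b/.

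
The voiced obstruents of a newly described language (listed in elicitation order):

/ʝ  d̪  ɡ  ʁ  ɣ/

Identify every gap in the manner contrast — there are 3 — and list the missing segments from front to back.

/ð/, /ɟ/, /ɢ/

dental: stop /d̪/, fricative —.
palatal: stop —, fricative /ʝ/.
velar: stop /ɡ/, fricative /ɣ/.
uvular: stop —, fricative /ʁ/.
Gaps, from front to back: dental lacks fricative (/ð/); palatal lacks stop (/ɟ/); uvular lacks stop (/ɢ/).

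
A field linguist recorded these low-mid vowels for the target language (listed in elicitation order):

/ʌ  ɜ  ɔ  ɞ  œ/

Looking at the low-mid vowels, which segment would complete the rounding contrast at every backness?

/ɛ/

backness          unrounded  rounded 
front             —         œ       
central           ɜ         ɞ       
back              ʌ         ɔ       
The front row has no unrounded member, so the gap is the front unrounded vowel /ɛ/.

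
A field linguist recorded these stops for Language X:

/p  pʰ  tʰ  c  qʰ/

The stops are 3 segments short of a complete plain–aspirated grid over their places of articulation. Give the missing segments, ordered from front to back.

Plain: /p/ (bilabial), /c/ (palatal).
Aspirated: /pʰ/ (bilabial), /tʰ/ (alveolar), /qʰ/ (uvular).
Gaps, from front to back: alveolar lacks plain (/t/); palatal lacks aspirated (/cʰ/); uvular lacks plain (/q/).

/t/, /cʰ/, /q/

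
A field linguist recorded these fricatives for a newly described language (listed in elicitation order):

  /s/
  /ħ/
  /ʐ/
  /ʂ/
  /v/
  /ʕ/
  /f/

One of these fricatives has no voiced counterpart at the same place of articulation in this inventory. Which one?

/s/

Labiodental: /f/ ~ /v/
Retroflex: /ʂ/ ~ /ʐ/
Pharyngeal: /ħ/ ~ /ʕ/
Alveolar: only /s/ (voiceless); no voiced partner.
So /s/ is the unpaired segment.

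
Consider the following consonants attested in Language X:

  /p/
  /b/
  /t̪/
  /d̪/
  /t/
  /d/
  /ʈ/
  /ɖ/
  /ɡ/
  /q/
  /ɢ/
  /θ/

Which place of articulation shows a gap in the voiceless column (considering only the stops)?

place of articulation  voiceless  voiced  
bilabial          p         b       
dental            t̪        d̪      
alveolar          t         d       
retroflex         ʈ         ɖ       
velar             —         ɡ       
uvular            q         ɢ       
Every place of articulation has a voiceless member except velar, where /k/ would be expected.

velar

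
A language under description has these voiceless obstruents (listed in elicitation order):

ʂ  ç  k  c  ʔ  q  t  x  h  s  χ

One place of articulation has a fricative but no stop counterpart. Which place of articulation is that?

place of articulation  stop      fricative
alveolar          t         s       
retroflex         —         ʂ       
palatal           c         ç       
velar             k         x       
uvular            q         χ       
glottal           ʔ         h       
Every place of articulation has a stop member except retroflex, where /ʈ/ would be expected.

retroflex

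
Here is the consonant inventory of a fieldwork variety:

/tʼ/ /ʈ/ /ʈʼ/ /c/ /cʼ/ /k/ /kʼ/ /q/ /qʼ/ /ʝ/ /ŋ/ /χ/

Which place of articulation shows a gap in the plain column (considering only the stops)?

alveolar: plain —, ejective /tʼ/.
retroflex: plain /ʈ/, ejective /ʈʼ/.
palatal: plain /c/, ejective /cʼ/.
velar: plain /k/, ejective /kʼ/.
uvular: plain /q/, ejective /qʼ/.
Every place of articulation has a plain member except alveolar, where /t/ would be expected.

alveolar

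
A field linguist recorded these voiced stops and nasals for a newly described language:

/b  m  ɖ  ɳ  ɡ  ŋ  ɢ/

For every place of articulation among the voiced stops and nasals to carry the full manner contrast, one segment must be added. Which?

/ɴ/

Oral stop: /b/ (bilabial), /ɖ/ (retroflex), /ɡ/ (velar), /ɢ/ (uvular).
Nasal: /m/ (bilabial), /ɳ/ (retroflex), /ŋ/ (velar).
The uvular row has no nasal member, so the gap is the uvular nasal /ɴ/.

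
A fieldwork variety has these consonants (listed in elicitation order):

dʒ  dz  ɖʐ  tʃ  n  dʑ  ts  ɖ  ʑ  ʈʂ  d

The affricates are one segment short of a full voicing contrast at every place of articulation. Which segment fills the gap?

/tɕ/

Voiceless: /ts/ (alveolar), /tʃ/ (postalveolar), /ʈʂ/ (retroflex).
Voiced: /dz/ (alveolar), /dʒ/ (postalveolar), /ɖʐ/ (retroflex), /dʑ/ (alveolo-palatal).
The alveolo-palatal row has no voiceless member, so the gap is the voiceless alveolo-palatal affricate /tɕ/.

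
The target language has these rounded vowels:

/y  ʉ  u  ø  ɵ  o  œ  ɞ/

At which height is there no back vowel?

low-mid

high: front /y/, central /ʉ/, back /u/.
high-mid: front /ø/, central /ɵ/, back /o/.
low-mid: front /œ/, central /ɞ/, back —.
Every height has a back member except low-mid, where /ɔ/ would be expected.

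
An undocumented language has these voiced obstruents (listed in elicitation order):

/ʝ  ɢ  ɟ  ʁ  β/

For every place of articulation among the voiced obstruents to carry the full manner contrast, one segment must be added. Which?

bilabial: stop —, fricative /β/.
palatal: stop /ɟ/, fricative /ʝ/.
uvular: stop /ɢ/, fricative /ʁ/.
The bilabial row has no stop member, so the gap is the bilabial stop /b/.

/b/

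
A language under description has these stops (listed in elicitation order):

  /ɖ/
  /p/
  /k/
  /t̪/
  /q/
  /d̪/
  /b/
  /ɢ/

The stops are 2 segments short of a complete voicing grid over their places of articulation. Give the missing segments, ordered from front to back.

/ʈ/, /ɡ/

Voiceless: /p/ (bilabial), /t̪/ (dental), /k/ (velar), /q/ (uvular).
Voiced: /b/ (bilabial), /d̪/ (dental), /ɖ/ (retroflex), /ɢ/ (uvular).
Gaps, from front to back: retroflex lacks voiceless (/ʈ/); velar lacks voiced (/ɡ/).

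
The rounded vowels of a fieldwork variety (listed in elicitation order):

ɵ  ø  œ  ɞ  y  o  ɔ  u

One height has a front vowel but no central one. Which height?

high

high: front /y/, central —, back /u/.
high-mid: front /ø/, central /ɵ/, back /o/.
low-mid: front /œ/, central /ɞ/, back /ɔ/.
Every height has a central member except high, where /ʉ/ would be expected.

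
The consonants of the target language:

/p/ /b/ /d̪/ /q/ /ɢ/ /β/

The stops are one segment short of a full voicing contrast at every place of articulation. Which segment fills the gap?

bilabial: voiceless /p/, voiced /b/.
dental: voiceless —, voiced /d̪/.
uvular: voiceless /q/, voiced /ɢ/.
The dental row has no voiceless member, so the gap is the voiceless dental stop /t̪/.

/t̪/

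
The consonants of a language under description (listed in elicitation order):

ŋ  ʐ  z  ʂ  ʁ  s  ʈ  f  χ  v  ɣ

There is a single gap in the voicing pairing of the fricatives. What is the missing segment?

/x/

Voiceless: /f/ (labiodental), /s/ (alveolar), /ʂ/ (retroflex), /χ/ (uvular).
Voiced: /v/ (labiodental), /z/ (alveolar), /ʐ/ (retroflex), /ɣ/ (velar), /ʁ/ (uvular).
The velar row has no voiceless member, so the gap is the voiceless velar fricative /x/.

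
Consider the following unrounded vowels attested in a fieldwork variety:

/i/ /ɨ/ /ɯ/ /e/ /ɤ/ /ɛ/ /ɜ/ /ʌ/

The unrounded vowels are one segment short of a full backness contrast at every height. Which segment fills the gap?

/ɘ/

Front: /i/ (high), /e/ (high-mid), /ɛ/ (low-mid).
Central: /ɨ/ (high), /ɜ/ (low-mid).
Back: /ɯ/ (high), /ɤ/ (high-mid), /ʌ/ (low-mid).
The high-mid row has no central member, so the gap is the high-mid central unrounded vowel /ɘ/.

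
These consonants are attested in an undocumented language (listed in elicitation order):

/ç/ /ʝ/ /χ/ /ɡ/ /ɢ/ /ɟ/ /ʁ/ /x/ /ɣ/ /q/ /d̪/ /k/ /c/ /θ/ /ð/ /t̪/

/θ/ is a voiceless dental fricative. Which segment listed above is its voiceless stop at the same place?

/t̪/

The voiceless stop at the same place is a voiceless dental stop — in this inventory, /t̪/.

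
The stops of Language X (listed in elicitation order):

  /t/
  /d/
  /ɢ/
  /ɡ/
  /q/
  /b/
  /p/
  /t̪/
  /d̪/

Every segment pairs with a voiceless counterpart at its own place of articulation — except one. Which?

/ɡ/

Bilabial: /p/ ~ /b/
Dental: /t̪/ ~ /d̪/
Alveolar: /t/ ~ /d/
Uvular: /q/ ~ /ɢ/
Velar: only /ɡ/ (voiced); no voiceless partner.
So /ɡ/ is the unpaired segment.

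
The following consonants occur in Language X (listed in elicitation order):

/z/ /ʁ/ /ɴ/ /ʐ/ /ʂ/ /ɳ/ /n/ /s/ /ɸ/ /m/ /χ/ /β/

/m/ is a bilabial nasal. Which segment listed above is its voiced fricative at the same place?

The voiced fricative at the same place is a voiced bilabial fricative — in this inventory, /β/.

/β/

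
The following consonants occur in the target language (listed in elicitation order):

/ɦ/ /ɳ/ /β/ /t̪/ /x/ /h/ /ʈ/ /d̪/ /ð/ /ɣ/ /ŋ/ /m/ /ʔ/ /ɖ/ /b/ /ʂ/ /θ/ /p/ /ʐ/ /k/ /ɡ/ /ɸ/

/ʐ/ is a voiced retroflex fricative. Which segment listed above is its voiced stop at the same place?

/ɖ/

The voiced stop at the same place is a voiced retroflex stop — in this inventory, /ɖ/.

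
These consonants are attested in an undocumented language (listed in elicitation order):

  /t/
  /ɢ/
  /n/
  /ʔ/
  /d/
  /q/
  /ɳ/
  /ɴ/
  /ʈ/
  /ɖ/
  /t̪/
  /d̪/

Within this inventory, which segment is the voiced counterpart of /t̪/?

/t̪/ is a voiceless dental stop.
The voiced counterpart is a voiced dental stop — in this inventory, /d̪/.

/d̪/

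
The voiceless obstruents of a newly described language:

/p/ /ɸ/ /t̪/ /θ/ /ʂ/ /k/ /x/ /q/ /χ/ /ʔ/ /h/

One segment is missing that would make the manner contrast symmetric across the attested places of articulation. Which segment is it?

bilabial: stop /p/, fricative /ɸ/.
dental: stop /t̪/, fricative /θ/.
retroflex: stop —, fricative /ʂ/.
velar: stop /k/, fricative /x/.
uvular: stop /q/, fricative /χ/.
glottal: stop /ʔ/, fricative /h/.
The retroflex row has no stop member, so the gap is the retroflex stop /ʈ/.

/ʈ/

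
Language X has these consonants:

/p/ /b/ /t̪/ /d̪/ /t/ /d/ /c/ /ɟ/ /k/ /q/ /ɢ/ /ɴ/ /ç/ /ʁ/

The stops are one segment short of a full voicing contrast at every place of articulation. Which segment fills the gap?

place of articulation  voiceless  voiced  
bilabial          p         b       
dental            t̪        d̪      
alveolar          t         d       
palatal           c         ɟ       
velar             k         —       
uvular            q         ɢ       
The velar row has no voiced member, so the gap is the voiced velar stop /ɡ/.

/ɡ/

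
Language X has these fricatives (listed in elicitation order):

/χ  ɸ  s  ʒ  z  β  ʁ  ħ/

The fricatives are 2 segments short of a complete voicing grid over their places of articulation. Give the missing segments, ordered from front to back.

Voiceless: /ɸ/ (bilabial), /s/ (alveolar), /χ/ (uvular), /ħ/ (pharyngeal).
Voiced: /β/ (bilabial), /z/ (alveolar), /ʒ/ (postalveolar), /ʁ/ (uvular).
Gaps, from front to back: postalveolar lacks voiceless (/ʃ/); pharyngeal lacks voiced (/ʕ/).

/ʃ/, /ʕ/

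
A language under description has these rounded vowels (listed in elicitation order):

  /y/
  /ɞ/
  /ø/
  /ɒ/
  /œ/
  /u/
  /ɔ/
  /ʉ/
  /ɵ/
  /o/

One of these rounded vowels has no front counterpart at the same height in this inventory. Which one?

High: /y/ ~ /ʉ/ ~ /u/
High-mid: /ø/ ~ /ɵ/ ~ /o/
Low-mid: /œ/ ~ /ɞ/ ~ /ɔ/
Low: only /ɒ/ (back); no front partner.
So /ɒ/ is the unpaired segment.

/ɒ/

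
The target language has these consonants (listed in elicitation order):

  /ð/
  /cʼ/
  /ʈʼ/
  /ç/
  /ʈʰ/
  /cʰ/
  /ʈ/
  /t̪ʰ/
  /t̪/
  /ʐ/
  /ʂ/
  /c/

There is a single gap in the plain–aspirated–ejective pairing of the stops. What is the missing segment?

/t̪ʼ/

place of articulation  plain     aspirated  ejective
dental            t̪        t̪ʰ       —       
retroflex         ʈ         ʈʰ        ʈʼ      
palatal           c         cʰ        cʼ      
The dental row has no ejective member, so the gap is the ejective dental stop /t̪ʼ/.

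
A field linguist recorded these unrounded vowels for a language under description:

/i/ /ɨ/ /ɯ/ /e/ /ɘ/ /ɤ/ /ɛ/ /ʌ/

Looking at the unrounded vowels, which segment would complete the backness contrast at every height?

high: front /i/, central /ɨ/, back /ɯ/.
high-mid: front /e/, central /ɘ/, back /ɤ/.
low-mid: front /ɛ/, central —, back /ʌ/.
The low-mid row has no central member, so the gap is the low-mid central unrounded vowel /ɜ/.

/ɜ/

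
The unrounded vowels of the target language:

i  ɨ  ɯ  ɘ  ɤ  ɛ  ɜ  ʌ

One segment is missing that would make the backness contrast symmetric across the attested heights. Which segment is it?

Front: /i/ (high), /ɛ/ (low-mid).
Central: /ɨ/ (high), /ɘ/ (high-mid), /ɜ/ (low-mid).
Back: /ɯ/ (high), /ɤ/ (high-mid), /ʌ/ (low-mid).
The high-mid row has no front member, so the gap is the high-mid front unrounded vowel /e/.

/e/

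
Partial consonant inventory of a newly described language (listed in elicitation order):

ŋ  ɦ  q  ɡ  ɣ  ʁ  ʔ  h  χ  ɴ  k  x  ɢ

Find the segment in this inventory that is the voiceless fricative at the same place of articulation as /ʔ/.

/h/

/ʔ/ is a voiceless glottal stop.
The voiceless fricative at the same place is a voiceless glottal fricative — in this inventory, /h/.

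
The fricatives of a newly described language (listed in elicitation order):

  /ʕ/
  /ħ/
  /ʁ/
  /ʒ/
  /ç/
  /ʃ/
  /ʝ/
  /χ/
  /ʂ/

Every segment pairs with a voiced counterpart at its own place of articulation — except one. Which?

/ʂ/

Postalveolar: /ʃ/ ~ /ʒ/
Palatal: /ç/ ~ /ʝ/
Uvular: /χ/ ~ /ʁ/
Pharyngeal: /ħ/ ~ /ʕ/
Retroflex: only /ʂ/ (voiceless); no voiced partner.
So /ʂ/ is the unpaired segment.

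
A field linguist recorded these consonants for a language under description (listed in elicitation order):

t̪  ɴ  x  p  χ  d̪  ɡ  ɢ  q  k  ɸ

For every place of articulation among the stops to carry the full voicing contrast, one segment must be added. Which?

place of articulation  voiceless  voiced  
bilabial          p         —       
dental            t̪        d̪      
velar             k         ɡ       
uvular            q         ɢ       
The bilabial row has no voiced member, so the gap is the voiced bilabial stop /b/.

/b/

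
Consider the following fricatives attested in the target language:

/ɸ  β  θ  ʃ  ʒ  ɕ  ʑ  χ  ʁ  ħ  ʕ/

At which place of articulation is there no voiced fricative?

dental

bilabial: voiceless /ɸ/, voiced /β/.
dental: voiceless /θ/, voiced —.
postalveolar: voiceless /ʃ/, voiced /ʒ/.
alveolo-palatal: voiceless /ɕ/, voiced /ʑ/.
uvular: voiceless /χ/, voiced /ʁ/.
pharyngeal: voiceless /ħ/, voiced /ʕ/.
Every place of articulation has a voiced member except dental, where /ð/ would be expected.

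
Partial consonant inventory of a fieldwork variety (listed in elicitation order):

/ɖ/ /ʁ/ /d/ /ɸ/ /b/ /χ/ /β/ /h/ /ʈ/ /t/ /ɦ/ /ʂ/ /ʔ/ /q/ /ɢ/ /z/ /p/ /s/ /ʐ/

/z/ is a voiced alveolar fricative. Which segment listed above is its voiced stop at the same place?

/d/

The voiced stop at the same place is a voiced alveolar stop — in this inventory, /d/.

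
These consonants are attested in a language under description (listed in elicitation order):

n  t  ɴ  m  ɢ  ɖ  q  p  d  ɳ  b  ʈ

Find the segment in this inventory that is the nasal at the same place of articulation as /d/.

/d/ is a voiced alveolar stop.
The nasal at the same place is an alveolar nasal — in this inventory, /n/.

/n/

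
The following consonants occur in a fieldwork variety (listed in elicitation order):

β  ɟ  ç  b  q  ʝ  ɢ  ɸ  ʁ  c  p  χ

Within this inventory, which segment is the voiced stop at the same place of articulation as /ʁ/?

/ʁ/ is a voiced uvular fricative.
The voiced stop at the same place is a voiced uvular stop — in this inventory, /ɢ/.

/ɢ/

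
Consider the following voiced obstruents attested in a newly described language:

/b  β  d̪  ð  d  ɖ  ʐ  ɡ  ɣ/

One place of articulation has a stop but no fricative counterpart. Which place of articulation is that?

Stop: /b/ (bilabial), /d̪/ (dental), /d/ (alveolar), /ɖ/ (retroflex), /ɡ/ (velar).
Fricative: /β/ (bilabial), /ð/ (dental), /ʐ/ (retroflex), /ɣ/ (velar).
Every place of articulation has a fricative member except alveolar, where /z/ would be expected.

alveolar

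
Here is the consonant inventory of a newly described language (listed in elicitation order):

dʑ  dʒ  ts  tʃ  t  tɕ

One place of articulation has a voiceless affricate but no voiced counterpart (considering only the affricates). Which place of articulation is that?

alveolar

Voiceless: /ts/ (alveolar), /tʃ/ (postalveolar), /tɕ/ (alveolo-palatal).
Voiced: /dʒ/ (postalveolar), /dʑ/ (alveolo-palatal).
Every place of articulation has a voiced member except alveolar, where /dz/ would be expected.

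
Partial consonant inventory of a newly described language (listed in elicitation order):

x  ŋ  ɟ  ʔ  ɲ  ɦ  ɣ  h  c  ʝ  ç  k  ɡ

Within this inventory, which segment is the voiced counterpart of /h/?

/ɦ/

/h/ is a voiceless glottal fricative.
The voiced counterpart is a voiced glottal fricative — in this inventory, /ɦ/.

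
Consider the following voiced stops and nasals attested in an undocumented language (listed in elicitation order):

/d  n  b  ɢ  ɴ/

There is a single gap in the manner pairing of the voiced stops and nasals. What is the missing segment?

place of articulation  oral stop  nasal   
bilabial          b         —       
alveolar          d         n       
uvular            ɢ         ɴ       
The bilabial row has no nasal member, so the gap is the bilabial nasal /m/.

/m/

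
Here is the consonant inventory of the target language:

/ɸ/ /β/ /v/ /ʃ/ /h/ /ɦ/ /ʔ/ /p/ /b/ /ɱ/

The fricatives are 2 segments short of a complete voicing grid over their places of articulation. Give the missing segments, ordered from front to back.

Voiceless: /ɸ/ (bilabial), /ʃ/ (postalveolar), /h/ (glottal).
Voiced: /β/ (bilabial), /v/ (labiodental), /ɦ/ (glottal).
Gaps, from front to back: labiodental lacks voiceless (/f/); postalveolar lacks voiced (/ʒ/).

/f/, /ʒ/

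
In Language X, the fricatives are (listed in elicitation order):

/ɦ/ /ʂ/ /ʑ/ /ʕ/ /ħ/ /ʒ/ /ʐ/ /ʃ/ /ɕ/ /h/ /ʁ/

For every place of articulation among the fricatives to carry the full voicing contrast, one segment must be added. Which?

postalveolar: voiceless /ʃ/, voiced /ʒ/.
retroflex: voiceless /ʂ/, voiced /ʐ/.
alveolo-palatal: voiceless /ɕ/, voiced /ʑ/.
uvular: voiceless —, voiced /ʁ/.
pharyngeal: voiceless /ħ/, voiced /ʕ/.
glottal: voiceless /h/, voiced /ɦ/.
The uvular row has no voiceless member, so the gap is the voiceless uvular fricative /χ/.

/χ/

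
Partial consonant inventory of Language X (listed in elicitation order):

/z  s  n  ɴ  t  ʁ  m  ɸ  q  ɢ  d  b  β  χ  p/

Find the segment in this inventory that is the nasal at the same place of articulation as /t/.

/t/ is a voiceless alveolar stop.
The nasal at the same place is an alveolar nasal — in this inventory, /n/.

/n/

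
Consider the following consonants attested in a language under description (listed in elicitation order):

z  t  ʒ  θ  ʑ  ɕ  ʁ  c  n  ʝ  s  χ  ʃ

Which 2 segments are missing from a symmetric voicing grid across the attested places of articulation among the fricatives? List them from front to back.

/ð/, /ç/

dental: voiceless /θ/, voiced —.
alveolar: voiceless /s/, voiced /z/.
postalveolar: voiceless /ʃ/, voiced /ʒ/.
alveolo-palatal: voiceless /ɕ/, voiced /ʑ/.
palatal: voiceless —, voiced /ʝ/.
uvular: voiceless /χ/, voiced /ʁ/.
Gaps, from front to back: dental lacks voiced (/ð/); palatal lacks voiceless (/ç/).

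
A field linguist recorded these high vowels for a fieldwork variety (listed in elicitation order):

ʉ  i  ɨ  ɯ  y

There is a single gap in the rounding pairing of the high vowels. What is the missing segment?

/u/

front: unrounded /i/, rounded /y/.
central: unrounded /ɨ/, rounded /ʉ/.
back: unrounded /ɯ/, rounded —.
The back row has no rounded member, so the gap is the back rounded vowel /u/.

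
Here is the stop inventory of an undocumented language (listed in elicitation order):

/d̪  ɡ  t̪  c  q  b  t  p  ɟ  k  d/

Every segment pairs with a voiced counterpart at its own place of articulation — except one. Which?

/q/

Bilabial: /p/ ~ /b/
Dental: /t̪/ ~ /d̪/
Alveolar: /t/ ~ /d/
Palatal: /c/ ~ /ɟ/
Velar: /k/ ~ /ɡ/
Uvular: only /q/ (voiceless); no voiced partner.
So /q/ is the unpaired segment.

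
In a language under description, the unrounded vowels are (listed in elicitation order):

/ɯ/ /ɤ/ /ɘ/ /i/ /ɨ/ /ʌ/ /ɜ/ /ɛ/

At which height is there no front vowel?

high: front /i/, central /ɨ/, back /ɯ/.
high-mid: front —, central /ɘ/, back /ɤ/.
low-mid: front /ɛ/, central /ɜ/, back /ʌ/.
Every height has a front member except high-mid, where /e/ would be expected.

high-mid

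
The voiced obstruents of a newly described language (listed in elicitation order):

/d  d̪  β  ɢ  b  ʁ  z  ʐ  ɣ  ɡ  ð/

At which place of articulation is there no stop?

retroflex

Stop: /b/ (bilabial), /d̪/ (dental), /d/ (alveolar), /ɡ/ (velar), /ɢ/ (uvular).
Fricative: /β/ (bilabial), /ð/ (dental), /z/ (alveolar), /ʐ/ (retroflex), /ɣ/ (velar), /ʁ/ (uvular).
Every place of articulation has a stop member except retroflex, where /ɖ/ would be expected.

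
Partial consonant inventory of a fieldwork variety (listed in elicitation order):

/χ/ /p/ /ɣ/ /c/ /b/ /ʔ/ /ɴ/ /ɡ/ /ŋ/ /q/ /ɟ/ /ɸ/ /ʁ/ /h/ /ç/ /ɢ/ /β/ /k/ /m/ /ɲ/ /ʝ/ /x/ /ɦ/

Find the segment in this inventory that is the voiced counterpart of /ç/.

/ʝ/

/ç/ is a voiceless palatal fricative.
The voiced counterpart is a voiced palatal fricative — in this inventory, /ʝ/.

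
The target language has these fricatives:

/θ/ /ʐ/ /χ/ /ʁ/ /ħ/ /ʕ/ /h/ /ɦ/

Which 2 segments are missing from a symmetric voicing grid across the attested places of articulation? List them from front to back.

/ð/, /ʂ/

dental: voiceless /θ/, voiced —.
retroflex: voiceless —, voiced /ʐ/.
uvular: voiceless /χ/, voiced /ʁ/.
pharyngeal: voiceless /ħ/, voiced /ʕ/.
glottal: voiceless /h/, voiced /ɦ/.
Gaps, from front to back: dental lacks voiced (/ð/); retroflex lacks voiceless (/ʂ/).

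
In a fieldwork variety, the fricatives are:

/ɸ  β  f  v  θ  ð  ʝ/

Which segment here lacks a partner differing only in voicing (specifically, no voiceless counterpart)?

/ʝ/

Bilabial: /ɸ/ ~ /β/
Labiodental: /f/ ~ /v/
Dental: /θ/ ~ /ð/
Palatal: only /ʝ/ (voiced); no voiceless partner.
So /ʝ/ is the unpaired segment.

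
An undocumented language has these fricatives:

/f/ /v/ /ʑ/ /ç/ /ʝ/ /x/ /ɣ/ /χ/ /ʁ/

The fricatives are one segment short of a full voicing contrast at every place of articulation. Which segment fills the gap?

/ɕ/

Voiceless: /f/ (labiodental), /ç/ (palatal), /x/ (velar), /χ/ (uvular).
Voiced: /v/ (labiodental), /ʑ/ (alveolo-palatal), /ʝ/ (palatal), /ɣ/ (velar), /ʁ/ (uvular).
The alveolo-palatal row has no voiceless member, so the gap is the voiceless alveolo-palatal fricative /ɕ/.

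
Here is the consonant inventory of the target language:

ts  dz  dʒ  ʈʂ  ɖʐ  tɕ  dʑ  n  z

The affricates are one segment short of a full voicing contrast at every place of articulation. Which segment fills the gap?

/tʃ/

place of articulation  voiceless  voiced  
alveolar          ts        dz      
postalveolar      —         dʒ      
retroflex         ʈʂ        ɖʐ      
alveolo-palatal   tɕ        dʑ      
The postalveolar row has no voiceless member, so the gap is the voiceless postalveolar affricate /tʃ/.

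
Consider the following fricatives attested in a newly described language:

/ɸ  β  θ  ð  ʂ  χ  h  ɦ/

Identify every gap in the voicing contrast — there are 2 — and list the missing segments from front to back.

/ʐ/, /ʁ/

place of articulation  voiceless  voiced  
bilabial          ɸ         β       
dental            θ         ð       
retroflex         ʂ         —       
uvular            χ         —       
glottal           h         ɦ       
Gaps, from front to back: retroflex lacks voiced (/ʐ/); uvular lacks voiced (/ʁ/).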